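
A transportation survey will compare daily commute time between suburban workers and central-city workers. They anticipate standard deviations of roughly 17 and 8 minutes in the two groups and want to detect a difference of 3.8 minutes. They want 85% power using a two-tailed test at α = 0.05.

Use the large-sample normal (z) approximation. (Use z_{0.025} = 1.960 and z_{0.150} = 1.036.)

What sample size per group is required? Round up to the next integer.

n = (z_{α/2} + z_β)² · (σ₁² + σ₂²) / δ²
  = (1.960 + 1.036)² · (17² + 8² = 353) / 3.8²
  = 8.9760 · 353 / 14.44
  = 219.43
Round up → n = 220 per group.

n = 220 per group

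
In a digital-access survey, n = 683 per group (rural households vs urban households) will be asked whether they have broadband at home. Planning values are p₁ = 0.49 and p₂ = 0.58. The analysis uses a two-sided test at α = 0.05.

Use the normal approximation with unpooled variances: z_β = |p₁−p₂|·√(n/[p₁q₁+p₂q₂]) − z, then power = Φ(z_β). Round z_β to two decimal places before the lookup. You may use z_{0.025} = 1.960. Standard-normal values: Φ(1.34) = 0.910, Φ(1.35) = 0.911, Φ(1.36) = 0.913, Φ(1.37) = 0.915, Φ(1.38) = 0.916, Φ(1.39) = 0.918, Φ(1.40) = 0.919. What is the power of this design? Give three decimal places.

Power ≈ 0.918

z_β = |p₁−p₂|·√(n/[p₁q₁+p₂q₂]) − z_{α/2}
    = 0.09 · √(683/0.4935) − 1.960
    = 0.09 · 37.2020 − 1.960
    = 3.3482 − 1.960 = 1.3882 → 1.39
Power = Φ(1.39) = 0.918.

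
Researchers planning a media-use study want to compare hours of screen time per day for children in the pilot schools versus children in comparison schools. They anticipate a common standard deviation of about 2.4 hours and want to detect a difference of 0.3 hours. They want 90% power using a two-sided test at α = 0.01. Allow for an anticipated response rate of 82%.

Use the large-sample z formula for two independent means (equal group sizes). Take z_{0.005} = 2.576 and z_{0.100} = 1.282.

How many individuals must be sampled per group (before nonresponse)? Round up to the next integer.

n = 2324 per group

n = (z_{α/2} + z_β)² · (σ₁² + σ₂²) / δ²
  = (2.576 + 1.282)² · (2·2.4² = 11.52) / 0.3²
  = 14.8842 · 11.52 / 0.09
  = 1905.17
Adjust for 82% response: 1905.17 / 0.82 = 2323.38.
Round up → n = 2324 per group.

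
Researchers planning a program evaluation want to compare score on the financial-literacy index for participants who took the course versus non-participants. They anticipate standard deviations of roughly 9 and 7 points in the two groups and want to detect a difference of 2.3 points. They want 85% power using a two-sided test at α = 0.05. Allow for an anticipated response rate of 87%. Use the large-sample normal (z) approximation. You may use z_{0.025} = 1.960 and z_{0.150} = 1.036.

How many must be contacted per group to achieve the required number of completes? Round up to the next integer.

n = 254 per group

n = (z_{α/2} + z_β)² · (σ₁² + σ₂²) / δ²
  = (1.960 + 1.036)² · (9² + 7² = 130) / 2.3²
  = 8.9760 · 130 / 5.29
  = 220.58
Adjust for 87% response: 220.58 / 0.87 = 253.54.
Round up → n = 254 per group.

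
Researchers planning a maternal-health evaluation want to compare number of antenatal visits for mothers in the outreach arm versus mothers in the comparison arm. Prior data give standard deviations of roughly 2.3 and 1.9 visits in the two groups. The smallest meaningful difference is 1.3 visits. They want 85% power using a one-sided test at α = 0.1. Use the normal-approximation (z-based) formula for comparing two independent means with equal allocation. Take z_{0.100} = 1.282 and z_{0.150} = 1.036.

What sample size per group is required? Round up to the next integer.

n = 29 per group

n = (z_α + z_β)² · (σ₁² + σ₂²) / δ²
  = (1.282 + 1.036)² · (2.3² + 1.9² = 8.9) / 1.3²
  = 5.3731 · 8.9 / 1.69
  = 28.30
Round up → n = 29 per group.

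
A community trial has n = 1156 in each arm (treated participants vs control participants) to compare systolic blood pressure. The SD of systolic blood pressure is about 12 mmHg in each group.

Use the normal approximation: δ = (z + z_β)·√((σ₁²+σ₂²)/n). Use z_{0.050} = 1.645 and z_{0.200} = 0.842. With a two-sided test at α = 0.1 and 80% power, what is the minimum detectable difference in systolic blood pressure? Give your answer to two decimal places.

Minimum detectable difference ≈ 1.24 mmHg

δ = (z_{α/2} + z_β) · √((σ₁²+σ₂²)/n)
  = (1.645 + 0.842) · √(288/1156)
  = 2.487 · √0.24913
  = 2.487 · 0.4991
  = 1.2413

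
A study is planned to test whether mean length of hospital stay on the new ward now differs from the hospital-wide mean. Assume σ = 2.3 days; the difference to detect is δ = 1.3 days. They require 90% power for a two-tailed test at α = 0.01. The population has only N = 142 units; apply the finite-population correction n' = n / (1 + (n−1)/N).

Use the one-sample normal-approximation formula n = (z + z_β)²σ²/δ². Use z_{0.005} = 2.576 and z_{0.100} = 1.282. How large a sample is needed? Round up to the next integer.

n = 36

n = (z_{α/2} + z_β)² · σ² / δ²
  = (2.576 + 1.282)² · 2.3² / 1.3²
  = 14.8842 · 5.29 / 1.69
  = 46.59
Finite-population correction (N = 142): 46.59 / (1 + (46.59 − 1)/142) = 35.27.
Round up → n = 36.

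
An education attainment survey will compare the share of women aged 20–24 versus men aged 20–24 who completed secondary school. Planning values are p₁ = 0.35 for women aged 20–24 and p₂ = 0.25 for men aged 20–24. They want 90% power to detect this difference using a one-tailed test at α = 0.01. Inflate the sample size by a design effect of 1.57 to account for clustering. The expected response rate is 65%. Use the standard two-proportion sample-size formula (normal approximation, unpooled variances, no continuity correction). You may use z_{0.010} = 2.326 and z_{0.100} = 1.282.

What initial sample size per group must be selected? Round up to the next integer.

n = (z_α + z_β)² · [p₁(1−p₁) + p₂(1−p₂)] / (p₁ − p₂)²
  = (2.326 + 1.282)² · (0.35·0.65 + 0.25·0.75) / (0.10)²
  = (3.608)² · (0.2275 + 0.1875) / 0.0100
  = 13.0177 · 0.4150 / 0.0100
  = 540.23
Design effect: 1.57 × 540.23 = 848.17.
Adjust for 65% response: 848.17 / 0.65 = 1304.87.
Round up → n = 1305 per group.

n = 1305 per group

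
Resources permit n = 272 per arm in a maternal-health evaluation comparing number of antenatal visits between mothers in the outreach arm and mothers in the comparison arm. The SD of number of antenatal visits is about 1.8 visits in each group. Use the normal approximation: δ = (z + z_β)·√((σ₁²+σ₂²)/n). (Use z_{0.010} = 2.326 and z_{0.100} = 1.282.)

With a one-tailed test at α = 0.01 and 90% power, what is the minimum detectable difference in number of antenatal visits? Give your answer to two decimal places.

δ = (z_α + z_β) · √((σ₁²+σ₂²)/n)
  = (2.326 + 1.282) · √(6.48/272)
  = 3.608 · √0.02382
  = 3.608 · 0.1543
  = 0.5569

Minimum detectable difference ≈ 0.56 visits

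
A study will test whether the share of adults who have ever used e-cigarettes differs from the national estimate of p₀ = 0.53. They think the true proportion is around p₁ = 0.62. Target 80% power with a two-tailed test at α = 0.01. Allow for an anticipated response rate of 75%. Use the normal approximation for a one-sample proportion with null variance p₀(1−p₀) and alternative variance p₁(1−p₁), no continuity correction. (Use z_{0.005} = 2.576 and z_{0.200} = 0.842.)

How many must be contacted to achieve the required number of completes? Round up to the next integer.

n = [z_{α/2}·√(p₀q₀) + z_β·√(p₁q₁)]² / (p₁ − p₀)²
  = [2.576·√(0.53·0.47) + 0.842·√(0.62·0.38)]² / (0.09)²
  = [2.576·0.4991 + 0.842·0.4854]² / 0.0081
  = [1.6944]² / 0.0081
  = 354.43
Adjust for 75% response: 354.43 / 0.75 = 472.58.
Round up → n = 473.

n = 473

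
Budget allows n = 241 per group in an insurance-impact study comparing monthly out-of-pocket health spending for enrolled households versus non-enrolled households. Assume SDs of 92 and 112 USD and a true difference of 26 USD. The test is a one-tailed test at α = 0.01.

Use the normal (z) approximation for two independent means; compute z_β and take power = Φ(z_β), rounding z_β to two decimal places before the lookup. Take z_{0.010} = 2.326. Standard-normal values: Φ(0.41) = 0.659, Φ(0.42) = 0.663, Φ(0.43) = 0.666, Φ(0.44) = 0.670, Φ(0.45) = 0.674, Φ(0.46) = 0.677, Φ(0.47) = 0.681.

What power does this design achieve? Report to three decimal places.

Power ≈ 0.677

z_β = δ·√(n/(σ₁²+σ₂²)) − z_α
    = 26 · √(241/21008) − 2.326
    = 26 · 0.10711 − 2.326
    = 2.7848 − 2.326 = 0.4588 → 0.46
Power = Φ(0.46) = 0.677.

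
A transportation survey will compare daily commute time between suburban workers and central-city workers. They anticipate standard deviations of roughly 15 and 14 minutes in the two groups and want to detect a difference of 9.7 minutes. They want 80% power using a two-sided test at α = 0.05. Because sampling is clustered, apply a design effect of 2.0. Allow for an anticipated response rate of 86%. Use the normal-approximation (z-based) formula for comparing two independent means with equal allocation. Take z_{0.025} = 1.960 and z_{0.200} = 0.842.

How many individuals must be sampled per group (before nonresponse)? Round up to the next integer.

n = 82 per group

n = (z_{α/2} + z_β)² · (σ₁² + σ₂²) / δ²
  = (1.960 + 0.842)² · (15² + 14² = 421) / 9.7²
  = 7.8512 · 421 / 94.09
  = 35.13
Design effect: 2.0 × 35.13 = 70.26.
Adjust for 86% response: 70.26 / 0.86 = 81.70.
Round up → n = 82 per group.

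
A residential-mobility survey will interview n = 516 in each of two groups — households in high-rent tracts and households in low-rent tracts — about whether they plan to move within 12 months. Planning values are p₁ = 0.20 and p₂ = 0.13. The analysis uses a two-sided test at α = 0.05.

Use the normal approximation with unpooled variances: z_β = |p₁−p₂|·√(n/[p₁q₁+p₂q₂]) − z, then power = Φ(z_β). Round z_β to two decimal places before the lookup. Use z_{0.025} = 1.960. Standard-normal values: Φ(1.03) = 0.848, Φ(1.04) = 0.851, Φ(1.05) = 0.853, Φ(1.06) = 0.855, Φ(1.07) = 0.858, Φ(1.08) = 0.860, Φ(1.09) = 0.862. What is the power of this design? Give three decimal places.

Power ≈ 0.860

z_β = |p₁−p₂|·√(n/[p₁q₁+p₂q₂]) − z_{α/2}
    = 0.07 · √(516/0.2731) − 1.960
    = 0.07 · 43.4674 − 1.960
    = 3.0427 − 1.960 = 1.0827 → 1.08
Power = Φ(1.08) = 0.860.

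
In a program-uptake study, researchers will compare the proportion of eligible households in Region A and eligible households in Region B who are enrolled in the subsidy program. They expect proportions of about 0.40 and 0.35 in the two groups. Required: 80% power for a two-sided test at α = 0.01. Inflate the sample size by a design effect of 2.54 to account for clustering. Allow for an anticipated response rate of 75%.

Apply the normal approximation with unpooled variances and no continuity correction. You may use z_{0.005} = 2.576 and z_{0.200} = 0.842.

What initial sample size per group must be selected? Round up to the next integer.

n = (z_{α/2} + z_β)² · [p₁(1−p₁) + p₂(1−p₂)] / (p₁ − p₂)²
  = (2.576 + 0.842)² · (0.40·0.60 + 0.35·0.65) / (0.05)²
  = (3.418)² · (0.2400 + 0.2275) / 0.0025
  = 11.6827 · 0.4675 / 0.0025
  = 2184.67
Design effect: 2.54 × 2184.67 = 5549.06.
Adjust for 75% response: 5549.06 / 0.75 = 7398.75.
Round up → n = 7399 per group.

n = 7399 per group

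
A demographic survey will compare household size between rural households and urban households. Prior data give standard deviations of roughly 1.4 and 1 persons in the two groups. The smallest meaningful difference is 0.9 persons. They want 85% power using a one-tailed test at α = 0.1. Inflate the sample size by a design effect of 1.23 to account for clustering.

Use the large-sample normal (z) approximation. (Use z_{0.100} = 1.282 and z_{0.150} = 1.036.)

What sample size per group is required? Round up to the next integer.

n = 25 per group

n = (z_α + z_β)² · (σ₁² + σ₂²) / δ²
  = (1.282 + 1.036)² · (1.4² + 1² = 2.96) / 0.9²
  = 5.3731 · 2.96 / 0.81
  = 19.64
Design effect: 1.23 × 19.64 = 24.15.
Round up → n = 25 per group.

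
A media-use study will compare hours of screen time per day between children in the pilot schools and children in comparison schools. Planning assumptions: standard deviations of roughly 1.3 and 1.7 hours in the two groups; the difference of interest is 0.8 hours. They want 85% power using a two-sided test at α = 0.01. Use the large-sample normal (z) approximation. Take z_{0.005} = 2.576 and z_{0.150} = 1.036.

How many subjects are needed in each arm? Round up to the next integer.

n = (z_{α/2} + z_β)² · (σ₁² + σ₂²) / δ²
  = (2.576 + 1.036)² · (1.3² + 1.7² = 4.58) / 0.8²
  = 13.0465 · 4.58 / 0.64
  = 93.36
Round up → n = 94 per group.

n = 94 per group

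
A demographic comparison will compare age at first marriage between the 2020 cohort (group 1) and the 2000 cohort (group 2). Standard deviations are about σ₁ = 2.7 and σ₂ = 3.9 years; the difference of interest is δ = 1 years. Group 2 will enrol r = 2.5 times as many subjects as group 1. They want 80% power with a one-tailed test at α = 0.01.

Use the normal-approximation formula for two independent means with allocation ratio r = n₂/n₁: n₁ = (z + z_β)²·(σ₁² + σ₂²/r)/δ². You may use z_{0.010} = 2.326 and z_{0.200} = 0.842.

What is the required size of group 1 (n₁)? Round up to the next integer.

n₁ = 135

n₁ = (z_α + z_β)² · (σ₁² + σ₂²/r) / δ²
   = (2.326 + 0.842)² · (2.7² + 3.9²/2.5) / 1²
   = 10.0362 · (7.29 + 6.084) / 1
   = 10.0362 · 13.374 / 1
   = 134.22
Round up → n₁ = 135; n₂ = r·n₁ = 2.5 × 135 = 338.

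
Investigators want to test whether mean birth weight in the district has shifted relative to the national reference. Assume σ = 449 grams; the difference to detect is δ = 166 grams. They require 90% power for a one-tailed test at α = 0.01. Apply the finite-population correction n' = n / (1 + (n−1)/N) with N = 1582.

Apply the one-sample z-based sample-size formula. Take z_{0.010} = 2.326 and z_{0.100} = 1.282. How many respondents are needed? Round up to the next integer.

n = (z_α + z_β)² · σ² / δ²
  = (2.326 + 1.282)² · 449² / 166²
  = 13.0177 · 201601 / 27556
  = 95.24
Finite-population correction (N = 1582): 95.24 / (1 + (95.24 − 1)/1582) = 89.88.
Round up → n = 90.

n = 90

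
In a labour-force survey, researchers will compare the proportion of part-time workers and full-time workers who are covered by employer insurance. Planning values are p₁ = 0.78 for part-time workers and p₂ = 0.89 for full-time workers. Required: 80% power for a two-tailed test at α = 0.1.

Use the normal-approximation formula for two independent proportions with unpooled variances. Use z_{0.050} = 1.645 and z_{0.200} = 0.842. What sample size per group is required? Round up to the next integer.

n = (z_{α/2} + z_β)² · [p₁(1−p₁) + p₂(1−p₂)] / (p₁ − p₂)²
  = (1.645 + 0.842)² · (0.78·0.22 + 0.89·0.11) / (-0.11)²
  = (2.487)² · (0.1716 + 0.0979) / 0.0121
  = 6.1852 · 0.2695 / 0.0121
  = 137.76
Round up → n = 138 per group.

n = 138 per group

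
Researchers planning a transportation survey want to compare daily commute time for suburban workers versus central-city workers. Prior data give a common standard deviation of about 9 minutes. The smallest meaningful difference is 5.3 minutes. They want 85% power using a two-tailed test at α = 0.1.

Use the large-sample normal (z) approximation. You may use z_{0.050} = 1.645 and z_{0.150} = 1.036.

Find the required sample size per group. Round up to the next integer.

n = 42 per group

n = (z_{α/2} + z_β)² · (σ₁² + σ₂²) / δ²
  = (1.645 + 1.036)² · (2·9² = 162) / 5.3²
  = 7.1878 · 162 / 28.09
  = 41.45
Round up → n = 42 per group.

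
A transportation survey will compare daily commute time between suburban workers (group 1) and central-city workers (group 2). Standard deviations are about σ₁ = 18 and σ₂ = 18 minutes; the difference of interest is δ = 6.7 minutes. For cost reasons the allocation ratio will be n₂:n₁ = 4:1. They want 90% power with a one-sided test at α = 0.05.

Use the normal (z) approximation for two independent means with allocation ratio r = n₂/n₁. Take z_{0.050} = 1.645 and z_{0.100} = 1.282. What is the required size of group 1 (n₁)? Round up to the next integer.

n₁ = (z_α + z_β)² · (σ₁² + σ₂²/r) / δ²
   = (1.645 + 1.282)² · (18² + 18²/4) / 6.7²
   = 8.5673 · (324 + 81) / 44.89
   = 8.5673 · 405 / 44.89
   = 77.29
Round up → n₁ = 78; n₂ = r·n₁ = 4 × 78 = 312.

n₁ = 78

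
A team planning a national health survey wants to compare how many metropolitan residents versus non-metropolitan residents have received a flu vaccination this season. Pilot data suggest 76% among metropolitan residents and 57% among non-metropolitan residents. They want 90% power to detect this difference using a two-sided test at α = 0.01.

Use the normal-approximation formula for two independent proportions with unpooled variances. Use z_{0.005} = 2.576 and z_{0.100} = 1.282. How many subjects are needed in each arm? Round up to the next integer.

n = (z_{α/2} + z_β)² · [p₁(1−p₁) + p₂(1−p₂)] / (p₁ − p₂)²
  = (2.576 + 1.282)² · (0.76·0.24 + 0.57·0.43) / (0.19)²
  = (3.858)² · (0.1824 + 0.2451) / 0.0361
  = 14.8842 · 0.4275 / 0.0361
  = 176.26
Round up → n = 177 per group.

n = 177 per group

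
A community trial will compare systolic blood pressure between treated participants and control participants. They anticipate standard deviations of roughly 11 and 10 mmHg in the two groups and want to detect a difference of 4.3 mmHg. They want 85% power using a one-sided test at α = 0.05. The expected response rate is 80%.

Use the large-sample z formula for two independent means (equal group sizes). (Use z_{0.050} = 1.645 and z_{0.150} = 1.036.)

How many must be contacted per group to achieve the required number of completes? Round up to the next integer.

n = 108 per group

n = (z_α + z_β)² · (σ₁² + σ₂²) / δ²
  = (1.645 + 1.036)² · (11² + 10² = 221) / 4.3²
  = 7.1878 · 221 / 18.49
  = 85.91
Adjust for 80% response: 85.91 / 0.80 = 107.39.
Round up → n = 108 per group.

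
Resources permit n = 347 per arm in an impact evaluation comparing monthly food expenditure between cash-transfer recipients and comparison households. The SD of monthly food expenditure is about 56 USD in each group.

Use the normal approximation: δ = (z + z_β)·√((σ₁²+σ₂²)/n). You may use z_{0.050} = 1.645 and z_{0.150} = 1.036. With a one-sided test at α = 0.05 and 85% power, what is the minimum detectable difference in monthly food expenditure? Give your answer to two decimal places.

δ = (z_α + z_β) · √((σ₁²+σ₂²)/n)
  = (1.645 + 1.036) · √(6272/347)
  = 2.681 · √18.0749
  = 2.681 · 4.2515
  = 11.3982

Minimum detectable difference ≈ 11.40 USD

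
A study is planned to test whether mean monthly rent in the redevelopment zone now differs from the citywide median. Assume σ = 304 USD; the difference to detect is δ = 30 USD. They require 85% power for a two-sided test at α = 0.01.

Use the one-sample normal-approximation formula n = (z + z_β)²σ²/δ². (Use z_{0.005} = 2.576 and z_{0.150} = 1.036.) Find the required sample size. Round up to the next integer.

n = 1340

n = (z_{α/2} + z_β)² · σ² / δ²
  = (2.576 + 1.036)² · 304² / 30²
  = 13.0465 · 92416 / 900
  = 1339.68
Round up → n = 1340.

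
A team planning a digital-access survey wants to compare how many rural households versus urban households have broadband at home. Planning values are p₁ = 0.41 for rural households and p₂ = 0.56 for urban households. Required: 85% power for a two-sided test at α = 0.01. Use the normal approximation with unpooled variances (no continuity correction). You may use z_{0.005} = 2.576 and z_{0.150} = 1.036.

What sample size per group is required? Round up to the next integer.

n = 284 per group

n = (z_{α/2} + z_β)² · [p₁(1−p₁) + p₂(1−p₂)] / (p₁ − p₂)²
  = (2.576 + 1.036)² · (0.41·0.59 + 0.56·0.44) / (-0.15)²
  = (3.612)² · (0.2419 + 0.2464) / 0.0225
  = 13.0465 · 0.4883 / 0.0225
  = 283.14
Round up → n = 284 per group.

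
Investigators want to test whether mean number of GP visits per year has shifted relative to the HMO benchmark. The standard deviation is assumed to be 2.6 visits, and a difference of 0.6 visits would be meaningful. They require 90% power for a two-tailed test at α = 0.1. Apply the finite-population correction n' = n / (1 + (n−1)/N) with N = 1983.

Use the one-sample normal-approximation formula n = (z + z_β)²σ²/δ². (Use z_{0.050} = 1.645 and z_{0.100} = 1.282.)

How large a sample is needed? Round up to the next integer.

n = (z_{α/2} + z_β)² · σ² / δ²
  = (1.645 + 1.282)² · 2.6² / 0.6²
  = 8.5673 · 6.76 / 0.36
  = 160.88
Finite-population correction (N = 1983): 160.88 / (1 + (160.88 − 1)/1983) = 148.87.
Round up → n = 149.

n = 149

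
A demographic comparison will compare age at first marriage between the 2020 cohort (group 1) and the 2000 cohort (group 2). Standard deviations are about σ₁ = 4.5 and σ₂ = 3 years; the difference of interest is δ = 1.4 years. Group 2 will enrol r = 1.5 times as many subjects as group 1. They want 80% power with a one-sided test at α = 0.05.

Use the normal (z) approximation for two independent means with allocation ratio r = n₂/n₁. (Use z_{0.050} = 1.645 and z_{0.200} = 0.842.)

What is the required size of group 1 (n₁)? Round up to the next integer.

n₁ = (z_α + z_β)² · (σ₁² + σ₂²/r) / δ²
   = (1.645 + 0.842)² · (4.5² + 3²/1.5) / 1.4²
   = 6.1852 · (20.25 + 6) / 1.96
   = 6.1852 · 26.25 / 1.96
   = 82.84
Round up → n₁ = 83; n₂ = r·n₁ = 1.5 × 83 = 125.

n₁ = 83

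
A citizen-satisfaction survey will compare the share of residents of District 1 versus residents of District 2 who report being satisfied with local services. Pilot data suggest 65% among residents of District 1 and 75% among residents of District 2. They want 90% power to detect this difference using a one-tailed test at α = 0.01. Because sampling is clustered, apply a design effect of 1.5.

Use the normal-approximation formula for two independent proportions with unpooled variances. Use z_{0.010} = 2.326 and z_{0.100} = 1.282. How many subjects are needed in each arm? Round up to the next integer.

n = 811 per group

n = (z_α + z_β)² · [p₁(1−p₁) + p₂(1−p₂)] / (p₁ − p₂)²
  = (2.326 + 1.282)² · (0.65·0.35 + 0.75·0.25) / (-0.10)²
  = (3.608)² · (0.2275 + 0.1875) / 0.0100
  = 13.0177 · 0.4150 / 0.0100
  = 540.23
Design effect: 1.5 × 540.23 = 810.35.
Round up → n = 811 per group.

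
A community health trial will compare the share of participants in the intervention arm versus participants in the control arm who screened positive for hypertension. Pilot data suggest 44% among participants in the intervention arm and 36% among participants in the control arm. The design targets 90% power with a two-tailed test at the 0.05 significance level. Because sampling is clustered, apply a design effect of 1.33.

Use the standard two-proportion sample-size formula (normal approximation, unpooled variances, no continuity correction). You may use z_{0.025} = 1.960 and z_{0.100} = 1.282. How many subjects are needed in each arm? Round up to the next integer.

n = (z_{α/2} + z_β)² · [p₁(1−p₁) + p₂(1−p₂)] / (p₁ − p₂)²
  = (1.960 + 1.282)² · (0.44·0.56 + 0.36·0.64) / (0.08)²
  = (3.242)² · (0.2464 + 0.2304) / 0.0064
  = 10.5106 · 0.4768 / 0.0064
  = 783.04
Design effect: 1.33 × 783.04 = 1041.44.
Round up → n = 1042 per group.

n = 1042 per group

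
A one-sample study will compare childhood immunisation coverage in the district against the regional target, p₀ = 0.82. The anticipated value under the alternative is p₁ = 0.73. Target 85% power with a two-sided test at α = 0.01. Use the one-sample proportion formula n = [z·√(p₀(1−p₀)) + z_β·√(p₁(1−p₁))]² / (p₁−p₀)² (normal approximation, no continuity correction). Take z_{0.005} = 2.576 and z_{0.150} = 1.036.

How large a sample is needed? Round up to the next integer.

n = [z_{α/2}·√(p₀q₀) + z_β·√(p₁q₁)]² / (p₁ − p₀)²
  = [2.576·√(0.82·0.18) + 1.036·√(0.73·0.27)]² / (-0.09)²
  = [2.576·0.3842 + 1.036·0.4440]² / 0.0081
  = [1.4496]² / 0.0081
  = 259.43
Round up → n = 260.

n = 260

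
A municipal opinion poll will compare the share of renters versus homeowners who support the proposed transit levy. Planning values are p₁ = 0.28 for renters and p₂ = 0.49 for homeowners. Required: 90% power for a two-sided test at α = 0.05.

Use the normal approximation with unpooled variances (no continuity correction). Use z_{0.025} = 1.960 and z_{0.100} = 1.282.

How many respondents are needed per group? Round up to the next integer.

n = 108 per group

n = (z_{α/2} + z_β)² · [p₁(1−p₁) + p₂(1−p₂)] / (p₁ − p₂)²
  = (1.960 + 1.282)² · (0.28·0.72 + 0.49·0.51) / (-0.21)²
  = (3.242)² · (0.2016 + 0.2499) / 0.0441
  = 10.5106 · 0.4515 / 0.0441
  = 107.61
Round up → n = 108 per group.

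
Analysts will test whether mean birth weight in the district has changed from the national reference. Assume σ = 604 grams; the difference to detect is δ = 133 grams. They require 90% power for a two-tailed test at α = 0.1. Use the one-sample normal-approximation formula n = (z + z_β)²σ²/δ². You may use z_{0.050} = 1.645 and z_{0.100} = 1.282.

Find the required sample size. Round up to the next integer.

n = (z_{α/2} + z_β)² · σ² / δ²
  = (1.645 + 1.282)² · 604² / 133²
  = 8.5673 · 364816 / 17689
  = 176.69
Round up → n = 177.

n = 177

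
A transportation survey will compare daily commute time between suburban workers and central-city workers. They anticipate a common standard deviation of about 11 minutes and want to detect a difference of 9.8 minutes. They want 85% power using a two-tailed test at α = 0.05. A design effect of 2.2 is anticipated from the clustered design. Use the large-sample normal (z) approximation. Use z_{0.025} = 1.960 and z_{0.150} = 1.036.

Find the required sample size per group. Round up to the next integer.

n = (z_{α/2} + z_β)² · (σ₁² + σ₂²) / δ²
  = (1.960 + 1.036)² · (2·11² = 242) / 9.8²
  = 8.9760 · 242 / 96.04
  = 22.62
Design effect: 2.2 × 22.62 = 49.76.
Round up → n = 50 per group.

n = 50 per group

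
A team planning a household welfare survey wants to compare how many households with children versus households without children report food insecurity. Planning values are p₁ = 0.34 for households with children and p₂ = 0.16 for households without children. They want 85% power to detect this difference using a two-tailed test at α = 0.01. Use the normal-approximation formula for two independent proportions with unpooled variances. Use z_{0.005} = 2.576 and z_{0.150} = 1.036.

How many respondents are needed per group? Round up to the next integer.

n = 145 per group

n = (z_{α/2} + z_β)² · [p₁(1−p₁) + p₂(1−p₂)] / (p₁ − p₂)²
  = (2.576 + 1.036)² · (0.34·0.66 + 0.16·0.84) / (0.18)²
  = (3.612)² · (0.2244 + 0.1344) / 0.0324
  = 13.0465 · 0.3588 / 0.0324
  = 144.48
Round up → n = 145 per group.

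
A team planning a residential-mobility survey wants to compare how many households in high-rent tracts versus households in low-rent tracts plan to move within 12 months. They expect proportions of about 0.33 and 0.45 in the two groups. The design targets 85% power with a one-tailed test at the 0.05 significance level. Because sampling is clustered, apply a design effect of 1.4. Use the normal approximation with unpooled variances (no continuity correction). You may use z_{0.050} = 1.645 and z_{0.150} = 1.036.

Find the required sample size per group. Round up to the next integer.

n = (z_α + z_β)² · [p₁(1−p₁) + p₂(1−p₂)] / (p₁ − p₂)²
  = (1.645 + 1.036)² · (0.33·0.67 + 0.45·0.55) / (-0.12)²
  = (2.681)² · (0.2211 + 0.2475) / 0.0144
  = 7.1878 · 0.4686 / 0.0144
  = 233.90
Design effect: 1.4 × 233.90 = 327.46.
Round up → n = 328 per group.

n = 328 per group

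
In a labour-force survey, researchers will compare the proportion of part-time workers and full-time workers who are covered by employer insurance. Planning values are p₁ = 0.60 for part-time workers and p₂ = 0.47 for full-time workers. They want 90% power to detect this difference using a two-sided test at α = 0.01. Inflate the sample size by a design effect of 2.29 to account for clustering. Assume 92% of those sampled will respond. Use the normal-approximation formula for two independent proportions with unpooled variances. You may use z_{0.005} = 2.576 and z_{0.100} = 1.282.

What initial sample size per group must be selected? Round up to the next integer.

n = 1073 per group

n = (z_{α/2} + z_β)² · [p₁(1−p₁) + p₂(1−p₂)] / (p₁ − p₂)²
  = (2.576 + 1.282)² · (0.60·0.40 + 0.47·0.53) / (0.13)²
  = (3.858)² · (0.2400 + 0.2491) / 0.0169
  = 14.8842 · 0.4891 / 0.0169
  = 430.76
Design effect: 2.29 × 430.76 = 986.44.
Adjust for 92% response: 986.44 / 0.92 = 1072.22.
Round up → n = 1073 per group.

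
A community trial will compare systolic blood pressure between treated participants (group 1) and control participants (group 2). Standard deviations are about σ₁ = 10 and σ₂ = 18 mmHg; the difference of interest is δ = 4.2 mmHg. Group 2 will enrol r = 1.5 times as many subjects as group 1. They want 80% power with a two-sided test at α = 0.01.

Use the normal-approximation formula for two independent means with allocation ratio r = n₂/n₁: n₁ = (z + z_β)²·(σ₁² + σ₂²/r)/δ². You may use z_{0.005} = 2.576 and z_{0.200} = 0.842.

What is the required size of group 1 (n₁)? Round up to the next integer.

n₁ = (z_{α/2} + z_β)² · (σ₁² + σ₂²/r) / δ²
   = (2.576 + 0.842)² · (10² + 18²/1.5) / 4.2²
   = 11.6827 · (100 + 216) / 17.64
   = 11.6827 · 316 / 17.64
   = 209.28
Round up → n₁ = 210; n₂ = r·n₁ = 1.5 × 210 = 315.

n₁ = 210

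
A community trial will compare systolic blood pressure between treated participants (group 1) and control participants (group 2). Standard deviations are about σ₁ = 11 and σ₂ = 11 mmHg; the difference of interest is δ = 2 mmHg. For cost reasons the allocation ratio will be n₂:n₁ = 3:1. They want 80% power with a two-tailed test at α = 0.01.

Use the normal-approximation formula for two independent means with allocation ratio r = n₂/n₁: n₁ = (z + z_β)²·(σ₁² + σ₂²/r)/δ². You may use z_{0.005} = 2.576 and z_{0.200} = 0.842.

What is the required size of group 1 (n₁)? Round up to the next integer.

n₁ = (z_{α/2} + z_β)² · (σ₁² + σ₂²/r) / δ²
   = (2.576 + 0.842)² · (11² + 11²/3) / 2²
   = 11.6827 · (121 + 40.3333) / 4
   = 11.6827 · 161.3333 / 4
   = 471.20
Round up → n₁ = 472; n₂ = r·n₁ = 3 × 472 = 1416.

n₁ = 472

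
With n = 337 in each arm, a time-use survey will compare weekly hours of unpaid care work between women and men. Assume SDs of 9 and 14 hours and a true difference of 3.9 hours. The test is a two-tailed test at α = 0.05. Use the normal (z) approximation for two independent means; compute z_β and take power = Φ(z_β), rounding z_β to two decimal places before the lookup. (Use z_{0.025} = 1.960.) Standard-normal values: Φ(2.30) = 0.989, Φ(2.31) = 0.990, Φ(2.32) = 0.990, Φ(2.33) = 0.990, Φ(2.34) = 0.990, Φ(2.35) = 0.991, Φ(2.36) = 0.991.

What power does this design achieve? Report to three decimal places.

z_β = δ·√(n/(σ₁²+σ₂²)) − z_{α/2}
    = 3.9 · √(337/277) − 1.960
    = 3.9 · 1.10300 − 1.960
    = 4.3017 − 1.960 = 2.3417 → 2.34
Power = Φ(2.34) = 0.990.

Power ≈ 0.990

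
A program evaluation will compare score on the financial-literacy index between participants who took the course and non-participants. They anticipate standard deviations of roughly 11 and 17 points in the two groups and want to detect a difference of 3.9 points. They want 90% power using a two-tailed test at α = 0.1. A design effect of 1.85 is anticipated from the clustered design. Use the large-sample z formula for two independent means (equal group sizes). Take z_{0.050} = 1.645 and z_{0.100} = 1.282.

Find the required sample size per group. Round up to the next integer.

n = 428 per group

n = (z_{α/2} + z_β)² · (σ₁² + σ₂²) / δ²
  = (1.645 + 1.282)² · (11² + 17² = 410) / 3.9²
  = 8.5673 · 410 / 15.21
  = 230.94
Design effect: 1.85 × 230.94 = 427.24.
Round up → n = 428 per group.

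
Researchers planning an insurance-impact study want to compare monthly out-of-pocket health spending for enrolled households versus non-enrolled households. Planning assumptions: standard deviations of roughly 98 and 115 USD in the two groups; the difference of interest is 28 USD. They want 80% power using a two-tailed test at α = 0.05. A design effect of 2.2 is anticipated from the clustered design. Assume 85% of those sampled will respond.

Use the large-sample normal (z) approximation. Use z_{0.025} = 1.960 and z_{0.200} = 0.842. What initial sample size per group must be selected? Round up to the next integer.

n = 592 per group

n = (z_{α/2} + z_β)² · (σ₁² + σ₂²) / δ²
  = (1.960 + 0.842)² · (98² + 115² = 22829) / 28²
  = 7.8512 · 22829 / 784
  = 228.62
Design effect: 2.2 × 228.62 = 502.96.
Adjust for 85% response: 502.96 / 0.85 = 591.71.
Round up → n = 592 per group.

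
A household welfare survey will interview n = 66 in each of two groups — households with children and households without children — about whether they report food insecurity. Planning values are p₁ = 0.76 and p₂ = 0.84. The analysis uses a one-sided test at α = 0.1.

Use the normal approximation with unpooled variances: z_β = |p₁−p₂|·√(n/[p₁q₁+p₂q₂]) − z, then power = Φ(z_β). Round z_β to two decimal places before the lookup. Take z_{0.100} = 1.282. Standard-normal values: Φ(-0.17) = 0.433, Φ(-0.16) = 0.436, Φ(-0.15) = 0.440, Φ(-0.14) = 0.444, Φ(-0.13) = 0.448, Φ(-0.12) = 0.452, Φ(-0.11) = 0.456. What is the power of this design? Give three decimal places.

z_β = |p₁−p₂|·√(n/[p₁q₁+p₂q₂]) − z_α
    = 0.08 · √(66/0.3168) − 1.282
    = 0.08 · 14.4338 − 1.282
    = 1.1547 − 1.282 = -0.1273 → -0.13
Power = Φ(-0.13) = 0.448.

Power ≈ 0.448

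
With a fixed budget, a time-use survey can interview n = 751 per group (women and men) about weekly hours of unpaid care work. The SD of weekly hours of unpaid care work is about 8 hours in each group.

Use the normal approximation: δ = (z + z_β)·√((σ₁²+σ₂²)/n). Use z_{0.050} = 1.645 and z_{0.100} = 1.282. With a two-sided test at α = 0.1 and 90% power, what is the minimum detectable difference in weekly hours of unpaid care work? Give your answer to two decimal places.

δ = (z_{α/2} + z_β) · √((σ₁²+σ₂²)/n)
  = (1.645 + 1.282) · √(128/751)
  = 2.927 · √0.17044
  = 2.927 · 0.4128
  = 1.2084

Minimum detectable difference ≈ 1.21 hours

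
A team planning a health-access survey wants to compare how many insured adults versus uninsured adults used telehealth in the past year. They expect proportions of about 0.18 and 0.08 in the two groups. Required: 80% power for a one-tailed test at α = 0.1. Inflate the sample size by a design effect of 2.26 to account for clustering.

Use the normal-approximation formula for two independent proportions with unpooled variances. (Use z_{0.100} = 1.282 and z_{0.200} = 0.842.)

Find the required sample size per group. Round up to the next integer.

n = (z_α + z_β)² · [p₁(1−p₁) + p₂(1−p₂)] / (p₁ − p₂)²
  = (1.282 + 0.842)² · (0.18·0.82 + 0.08·0.92) / (0.10)²
  = (2.124)² · (0.1476 + 0.0736) / 0.0100
  = 4.5114 · 0.2212 / 0.0100
  = 99.79
Design effect: 2.26 × 99.79 = 225.53.
Round up → n = 226 per group.

n = 226 per group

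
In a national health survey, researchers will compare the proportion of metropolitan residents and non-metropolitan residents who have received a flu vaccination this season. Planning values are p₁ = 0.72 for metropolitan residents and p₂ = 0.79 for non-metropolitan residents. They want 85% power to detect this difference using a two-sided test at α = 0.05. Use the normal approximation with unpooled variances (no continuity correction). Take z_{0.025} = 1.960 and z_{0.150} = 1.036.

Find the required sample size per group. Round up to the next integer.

n = 674 per group

n = (z_{α/2} + z_β)² · [p₁(1−p₁) + p₂(1−p₂)] / (p₁ − p₂)²
  = (1.960 + 1.036)² · (0.72·0.28 + 0.79·0.21) / (-0.07)²
  = (2.996)² · (0.2016 + 0.1659) / 0.0049
  = 8.9760 · 0.3675 / 0.0049
  = 673.20
Round up → n = 674 per group.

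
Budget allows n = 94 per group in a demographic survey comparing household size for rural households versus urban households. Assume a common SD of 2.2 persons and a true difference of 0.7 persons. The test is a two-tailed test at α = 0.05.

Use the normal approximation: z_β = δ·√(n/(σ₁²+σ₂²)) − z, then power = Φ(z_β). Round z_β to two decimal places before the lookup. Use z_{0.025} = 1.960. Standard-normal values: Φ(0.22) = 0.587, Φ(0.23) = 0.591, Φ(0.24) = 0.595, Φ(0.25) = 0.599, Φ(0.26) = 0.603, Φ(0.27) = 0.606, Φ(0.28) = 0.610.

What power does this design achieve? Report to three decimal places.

Power ≈ 0.587

z_β = δ·√(n/(σ₁²+σ₂²)) − z_{α/2}
    = 0.7 · √(94/9.68) − 1.960
    = 0.7 · 3.11621 − 1.960
    = 2.1813 − 1.960 = 0.2213 → 0.22
Power = Φ(0.22) = 0.587.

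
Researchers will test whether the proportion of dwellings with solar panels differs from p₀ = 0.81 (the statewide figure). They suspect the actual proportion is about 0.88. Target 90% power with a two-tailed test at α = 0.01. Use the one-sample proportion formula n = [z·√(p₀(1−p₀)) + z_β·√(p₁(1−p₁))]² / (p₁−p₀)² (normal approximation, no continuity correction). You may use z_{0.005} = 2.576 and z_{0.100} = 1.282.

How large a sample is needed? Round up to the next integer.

n = [z_{α/2}·√(p₀q₀) + z_β·√(p₁q₁)]² / (p₁ − p₀)²
  = [2.576·√(0.81·0.19) + 1.282·√(0.88·0.12)]² / (0.07)²
  = [2.576·0.3923 + 1.282·0.3250]² / 0.0049
  = [1.4272]² / 0.0049
  = 415.68
Round up → n = 416.

n = 416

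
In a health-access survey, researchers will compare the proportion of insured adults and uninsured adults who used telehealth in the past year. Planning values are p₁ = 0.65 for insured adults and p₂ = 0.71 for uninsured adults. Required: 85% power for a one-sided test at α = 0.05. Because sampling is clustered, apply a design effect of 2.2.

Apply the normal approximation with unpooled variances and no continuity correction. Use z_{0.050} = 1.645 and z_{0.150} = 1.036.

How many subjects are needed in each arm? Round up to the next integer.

n = (z_α + z_β)² · [p₁(1−p₁) + p₂(1−p₂)] / (p₁ − p₂)²
  = (1.645 + 1.036)² · (0.65·0.35 + 0.71·0.29) / (-0.06)²
  = (2.681)² · (0.2275 + 0.2059) / 0.0036
  = 7.1878 · 0.4334 / 0.0036
  = 865.33
Design effect: 2.2 × 865.33 = 1903.72.
Round up → n = 1904 per group.

n = 1904 per group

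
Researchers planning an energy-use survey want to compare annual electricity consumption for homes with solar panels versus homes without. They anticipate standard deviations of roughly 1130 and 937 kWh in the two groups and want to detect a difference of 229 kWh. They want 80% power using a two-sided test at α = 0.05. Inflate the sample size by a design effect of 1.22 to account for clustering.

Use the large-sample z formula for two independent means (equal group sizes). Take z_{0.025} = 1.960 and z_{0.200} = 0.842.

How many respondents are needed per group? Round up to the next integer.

n = 394 per group

n = (z_{α/2} + z_β)² · (σ₁² + σ₂²) / δ²
  = (1.960 + 0.842)² · (1130² + 937² = 2154869) / 229²
  = 7.8512 · 2154869 / 52441
  = 322.62
Design effect: 1.22 × 322.62 = 393.59.
Round up → n = 394 per group.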